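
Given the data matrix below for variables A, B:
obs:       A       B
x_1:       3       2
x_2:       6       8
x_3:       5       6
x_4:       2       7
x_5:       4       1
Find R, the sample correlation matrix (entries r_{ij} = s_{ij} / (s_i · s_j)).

Step 1 — column means:
  mean(A) = (3 + 6 + 5 + 2 + 4) / 5 = 20/5 = 4
  mean(B) = (2 + 8 + 6 + 7 + 1) / 5 = 24/5 = 4.8

Step 2 — sample variances and covariances s[i,j] = (1/(n-1)) · Σ_k (x_{k,i} - mean_i) · (x_{k,j} - mean_j), with n-1 = 4:
  s[A,A] = ((-1)·(-1) + (2)·(2) + (1)·(1) + (-2)·(-2) + (0)·(0)) / 4 = 10/4 = 2.5
  s[A,B] = ((-1)·(-2.8) + (2)·(3.2) + (1)·(1.2) + (-2)·(2.2) + (0)·(-3.8)) / 4 = 6/4 = 1.5
  s[B,B] = ((-2.8)·(-2.8) + (3.2)·(3.2) + (1.2)·(1.2) + (2.2)·(2.2) + (-3.8)·(-3.8)) / 4 = 38.8/4 = 9.7
  Sample standard deviations s_i = √(s[i,i]):
  s(A) = √(2.5) = 1.5811
  s(B) = √(9.7) = 3.1145

Step 3 — r_{ij} = s_{ij} / (s_i · s_j):
  r[A,A] = 1 (diagonal).
  r[A,B] = 1.5 / (1.5811 · 3.1145) = 1.5 / 4.9244 = 0.3046
  r[B,B] = 1 (diagonal).

R is symmetric with unit diagonal. Assembling:

R = [[1, 0.3046],
 [0.3046, 1]]


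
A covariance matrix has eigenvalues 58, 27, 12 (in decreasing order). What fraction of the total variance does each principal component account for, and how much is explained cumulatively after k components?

Step 1 — total variance = trace(Sigma) = Σ λ_i = 58 + 27 + 12 = 97.

Step 2 — fraction explained by component i = λ_i / Σ λ:
  PC1: 58/97 = 0.5979
  PC2: 27/97 = 0.2784
  PC3: 12/97 = 0.1237

Step 3 — cumulative fraction after k components = (λ_1 + ... + λ_k) / Σ λ:
  k = 1: 58/97 = 0.5979
  k = 2: (58 + 27)/97 = 85/97 = 0.8763
  k = 3: (58 + 27 + 12)/97 = 97/97 = 1

Summary (fraction, with percent):

explained: PC1 0.5979 (59.79%), PC2 0.2784 (27.84%), PC3 0.1237 (12.37%);  cumulative: 0.5979, 0.8763, 1


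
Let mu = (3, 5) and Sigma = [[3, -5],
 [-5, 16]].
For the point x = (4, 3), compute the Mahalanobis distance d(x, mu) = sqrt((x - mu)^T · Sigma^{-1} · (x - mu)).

Step 1 — centre the observation: (x - mu) = (1, -2).

Step 2 — invert Sigma. det(Sigma) = 3·16 - (-5)² = 23.
  Sigma^{-1} = (1/det) · [[d, -b], [-b, a]] = [[0.6957, 0.2174],
 [0.2174, 0.1304]].

Step 3 — form the quadratic (x - mu)^T · Sigma^{-1} · (x - mu):
  Sigma^{-1} · (x - mu) = (0.2609, -0.0435).
  (x - mu)^T · [Sigma^{-1} · (x - mu)] = (1)·(0.2609) + (-2)·(-0.0435) = 0.3478.

Step 4 — take square root: d = √(0.3478) ≈ 0.5898.

d(x, mu) = √(0.3478) ≈ 0.5898


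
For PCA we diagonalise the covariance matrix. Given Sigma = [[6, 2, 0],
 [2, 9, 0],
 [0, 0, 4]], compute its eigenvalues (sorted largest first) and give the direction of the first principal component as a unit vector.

Step 1 — characteristic polynomial p(λ) = det(λI - Sigma) = λ³ - tr·λ² + c_1·λ - det, where tr = trace, c_1 = sum of the principal 2×2 minors, det = det(Sigma):
  tr = 6 + 9 + 4 = 19,
  c_1 = (6·9 - (2)²) + (6·4 - (0)²) + (9·4 - (0)²) = 50 + 24 + 36 = 110,
  det = 6·(9·4 - (0)²) - (2)·((2)·4 - (0)·(0)) + (0)·((2)·(0) - 9·(0)) = 6·(36) - (2)·(8) + (0)·(0) = 200.
  So p(λ) = λ³ - 19λ² + 110λ - 200.
Step 2 — look for an integer root (rational root theorem: any rational root is an integer divisor of 200). Testing λ = 4:
  p(4) = 64 - 304 + 440 - 200 = 0  ✓
  Dividing out (λ - 4): p(λ) = (λ - 4)(λ² - 15λ + 50).
Step 3 — remaining eigenvalues from the quadratic λ² - 15λ + 50 = 0:
  Δ = 15² - 4·50 = 225 - 200 = 25,  λ = (15 ± √25)/2 = (15 ± 5)/2 = 10 or 5.
  Sorted: λ_1 = 10,  λ_2 = 5,  λ_3 = 4  (check: sum = 19 = tr ✓).

Step 4 — unit eigenvector for λ_1 = 10: v spans the null space of (Sigma - λ_1 I), whose rows are
  r_1 = (-4, 2, 0),  r_2 = (2, -1, 0),  r_3 = (0, 0, -6).
  v is orthogonal to every row, so take v ∝ r_1 × r_3 = ((2)·(-6) - (0)·(0), (0)·(0) - (-4)·(-6), (-4)·(0) - (2)·(0)) = (-12, -24, 0).
  Rescale (divide by 12; multiply by -1 so the first nonzero entry is positive): u = (1, 2, 0).
  ||u|| = √((1)² + (2)² + (0)²) = √(5) ≈ 2.2361,  v_1 = u/||u|| ≈ (0.4472, 0.8944, 0) (||v_1|| = 1).

λ_1 = 10,  λ_2 = 5,  λ_3 = 4;  v_1 ≈ (0.4472, 0.8944, 0)


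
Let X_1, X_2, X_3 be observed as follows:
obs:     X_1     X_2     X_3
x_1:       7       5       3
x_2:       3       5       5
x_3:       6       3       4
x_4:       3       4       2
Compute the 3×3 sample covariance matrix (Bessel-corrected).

Step 1 — column means:
  mean(X_1) = (7 + 3 + 6 + 3) / 4 = 19/4 = 4.75
  mean(X_2) = (5 + 5 + 3 + 4) / 4 = 17/4 = 4.25
  mean(X_3) = (3 + 5 + 4 + 2) / 4 = 14/4 = 3.5

Step 2 — sample covariance S[i,j] = (1/(n-1)) · Σ_k (x_{k,i} - mean_i) · (x_{k,j} - mean_j), with n-1 = 3.
  S[X_1,X_1] = ((2.25)·(2.25) + (-1.75)·(-1.75) + (1.25)·(1.25) + (-1.75)·(-1.75)) / 3 = 12.75/3 = 4.25
  S[X_1,X_2] = ((2.25)·(0.75) + (-1.75)·(0.75) + (1.25)·(-1.25) + (-1.75)·(-0.25)) / 3 = -0.75/3 = -0.25
  S[X_1,X_3] = ((2.25)·(-0.5) + (-1.75)·(1.5) + (1.25)·(0.5) + (-1.75)·(-1.5)) / 3 = -0.5/3 = -0.1667
  S[X_2,X_2] = ((0.75)·(0.75) + (0.75)·(0.75) + (-1.25)·(-1.25) + (-0.25)·(-0.25)) / 3 = 2.75/3 = 0.9167
  S[X_2,X_3] = ((0.75)·(-0.5) + (0.75)·(1.5) + (-1.25)·(0.5) + (-0.25)·(-1.5)) / 3 = 0.5/3 = 0.1667
  S[X_3,X_3] = ((-0.5)·(-0.5) + (1.5)·(1.5) + (0.5)·(0.5) + (-1.5)·(-1.5)) / 3 = 5/3 = 1.6667

S is symmetric (S[j,i] = S[i,j]). Assembling:

S = [[4.25, -0.25, -0.1667],
 [-0.25, 0.9167, 0.1667],
 [-0.1667, 0.1667, 1.6667]]


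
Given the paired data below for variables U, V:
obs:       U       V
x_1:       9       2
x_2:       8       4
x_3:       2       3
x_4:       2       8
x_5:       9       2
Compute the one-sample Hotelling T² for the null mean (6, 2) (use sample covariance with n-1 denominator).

Step 1 — sample mean vector:
  mean(U) = (9 + 8 + 2 + 2 + 9) / 5 = 30/5 = 6
  mean(V) = (2 + 4 + 3 + 8 + 2) / 5 = 19/5 = 3.8
  x̄ = (6, 3.8),  deviation x̄ - mu_0 = (6, 3.8) - (6, 2) = (0, 1.8).

Step 2 — sample covariance matrix, S[i,j] = (1/(n-1)) · Σ_k (x_{k,i} - mean_i) · (x_{k,j} - mean_j), divisor n-1 = 4:
  S[U,U] = ((3)·(3) + (2)·(2) + (-4)·(-4) + (-4)·(-4) + (3)·(3)) / 4 = 54/4 = 13.5
  S[U,V] = ((3)·(-1.8) + (2)·(0.2) + (-4)·(-0.8) + (-4)·(4.2) + (3)·(-1.8)) / 4 = -24/4 = -6
  S[V,V] = ((-1.8)·(-1.8) + (0.2)·(0.2) + (-0.8)·(-0.8) + (4.2)·(4.2) + (-1.8)·(-1.8)) / 4 = 24.8/4 = 6.2
  S = [[13.5, -6],
 [-6, 6.2]].

Step 3 — invert S. det(S) = 13.5·6.2 - (-6)² = 47.7.
  S^{-1} = (1/det) · [[d, -b], [-b, a]] = [[0.13, 0.1258],
 [0.1258, 0.283]].

Step 4 — quadratic form (x̄ - mu_0)^T · S^{-1} · (x̄ - mu_0):
  S^{-1} · (x̄ - mu_0) = (0.2264, 0.5094),
  (x̄ - mu_0)^T · [...] = (0)·(0.2264) + (1.8)·(0.5094) = 0.917.

Step 5 — scale by n: T² = 5 · 0.917 = 4.5849.

T² ≈ 4.5849


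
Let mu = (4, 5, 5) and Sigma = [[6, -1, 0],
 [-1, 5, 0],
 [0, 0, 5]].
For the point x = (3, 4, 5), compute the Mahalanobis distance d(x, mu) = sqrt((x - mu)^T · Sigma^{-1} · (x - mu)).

Step 1 — centre the observation: (x - mu) = (-1, -1, 0).

Step 2 — invert Sigma (cofactor / det for 3×3, or solve directly):
  Sigma^{-1} = [[0.1724, 0.0345, 0],
 [0.0345, 0.2069, 0],
 [0, 0, 0.2]].

Step 3 — form the quadratic (x - mu)^T · Sigma^{-1} · (x - mu):
  Sigma^{-1} · (x - mu) = (-0.2069, -0.2414, 0).
  (x - mu)^T · [Sigma^{-1} · (x - mu)] = (-1)·(-0.2069) + (-1)·(-0.2414) + (0)·(0) = 0.4483.

Step 4 — take square root: d = √(0.4483) ≈ 0.6695.

d(x, mu) = √(0.4483) ≈ 0.6695


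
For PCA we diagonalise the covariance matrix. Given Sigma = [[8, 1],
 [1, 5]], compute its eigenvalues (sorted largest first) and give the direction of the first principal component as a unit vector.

Step 1 — characteristic polynomial of 2×2 Sigma:
  det(Sigma - λI) = λ² - trace · λ + det = 0.
  trace = 8 + 5 = 13, det = 8·5 - (1)² = 39.
Step 2 — discriminant:
  Δ = trace² - 4·det = 169 - 156 = 13.
Step 3 — eigenvalues:
  λ = (trace ± √Δ)/2 = (13 ± 3.6056)/2,
  λ_1 = 8.3028,  λ_2 = 4.6972.

Step 4 — unit eigenvector for λ_1: solve (Sigma - λ_1 I)v = 0. First row:
  (8 - 8.3028)·v_x + (1)·v_y = 0, i.e. (-0.3028)·v_x + (1)·v_y = 0,
  so v ∝ (b, λ_1 - a) = (1, 0.3028) = u.
  ||u|| = √((1)² + (0.3028)²) = √(1.0917) ≈ 1.0448,
  v_1 = u/||u|| ≈ (0.9571, 0.2898) (||v_1|| = 1).

λ_1 = 8.3028,  λ_2 = 4.6972;  v_1 ≈ (0.9571, 0.2898)


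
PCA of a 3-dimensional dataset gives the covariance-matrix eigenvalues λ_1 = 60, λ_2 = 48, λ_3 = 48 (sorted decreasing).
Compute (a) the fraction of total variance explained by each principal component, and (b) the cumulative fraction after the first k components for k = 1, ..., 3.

Step 1 — total variance = trace(Sigma) = Σ λ_i = 60 + 48 + 48 = 156.

Step 2 — fraction explained by component i = λ_i / Σ λ:
  PC1: 60/156 = 0.3846
  PC2: 48/156 = 0.3077
  PC3: 48/156 = 0.3077

Step 3 — cumulative fraction after k components = (λ_1 + ... + λ_k) / Σ λ:
  k = 1: 60/156 = 0.3846
  k = 2: (60 + 48)/156 = 108/156 = 0.6923
  k = 3: (60 + 48 + 48)/156 = 156/156 = 1

Summary (fraction, with percent):

explained: PC1 0.3846 (38.46%), PC2 0.3077 (30.77%), PC3 0.3077 (30.77%);  cumulative: 0.3846, 0.6923, 1


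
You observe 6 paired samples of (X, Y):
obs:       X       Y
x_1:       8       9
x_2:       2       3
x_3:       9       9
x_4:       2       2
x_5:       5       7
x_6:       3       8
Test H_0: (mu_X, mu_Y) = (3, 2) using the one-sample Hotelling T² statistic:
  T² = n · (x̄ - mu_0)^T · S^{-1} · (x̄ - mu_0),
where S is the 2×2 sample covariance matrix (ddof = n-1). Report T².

Step 1 — sample mean vector:
  mean(X) = (8 + 2 + 9 + 2 + 5 + 3) / 6 = 29/6 = 4.8333
  mean(Y) = (9 + 3 + 9 + 2 + 7 + 8) / 6 = 38/6 = 6.3333
  x̄ = (4.8333, 6.3333),  deviation x̄ - mu_0 = (4.8333, 6.3333) - (3, 2) = (1.8333, 4.3333).

Step 2 — sample covariance matrix, S[i,j] = (1/(n-1)) · Σ_k (x_{k,i} - mean_i) · (x_{k,j} - mean_j), divisor n-1 = 5:
  S[X,X] = ((3.1667)·(3.1667) + (-2.8333)·(-2.8333) + (4.1667)·(4.1667) + (-2.8333)·(-2.8333) + (0.1667)·(0.1667) + (-1.8333)·(-1.8333)) / 5 = 46.8333/5 = 9.3667
  S[X,Y] = ((3.1667)·(2.6667) + (-2.8333)·(-3.3333) + (4.1667)·(2.6667) + (-2.8333)·(-4.3333) + (0.1667)·(0.6667) + (-1.8333)·(1.6667)) / 5 = 38.3333/5 = 7.6667
  S[Y,Y] = ((2.6667)·(2.6667) + (-3.3333)·(-3.3333) + (2.6667)·(2.6667) + (-4.3333)·(-4.3333) + (0.6667)·(0.6667) + (1.6667)·(1.6667)) / 5 = 47.3333/5 = 9.4667
  S = [[9.3667, 7.6667],
 [7.6667, 9.4667]].

Step 3 — invert S. det(S) = 9.3667·9.4667 - (7.6667)² = 29.8933.
  S^{-1} = (1/det) · [[d, -b], [-b, a]] = [[0.3167, -0.2565],
 [-0.2565, 0.3133]].

Step 4 — quadratic form (x̄ - mu_0)^T · S^{-1} · (x̄ - mu_0):
  S^{-1} · (x̄ - mu_0) = (-0.5308, 0.8876),
  (x̄ - mu_0)^T · [...] = (1.8333)·(-0.5308) + (4.3333)·(0.8876) = 2.8732.

Step 5 — scale by n: T² = 6 · 2.8732 = 17.2391.

T² ≈ 17.2391


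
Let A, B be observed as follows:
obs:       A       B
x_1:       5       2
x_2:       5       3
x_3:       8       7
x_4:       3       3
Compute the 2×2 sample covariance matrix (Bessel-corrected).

Step 1 — column means:
  mean(A) = (5 + 5 + 8 + 3) / 4 = 21/4 = 5.25
  mean(B) = (2 + 3 + 7 + 3) / 4 = 15/4 = 3.75

Step 2 — sample covariance S[i,j] = (1/(n-1)) · Σ_k (x_{k,i} - mean_i) · (x_{k,j} - mean_j), with n-1 = 3.
  S[A,A] = ((-0.25)·(-0.25) + (-0.25)·(-0.25) + (2.75)·(2.75) + (-2.25)·(-2.25)) / 3 = 12.75/3 = 4.25
  S[A,B] = ((-0.25)·(-1.75) + (-0.25)·(-0.75) + (2.75)·(3.25) + (-2.25)·(-0.75)) / 3 = 11.25/3 = 3.75
  S[B,B] = ((-1.75)·(-1.75) + (-0.75)·(-0.75) + (3.25)·(3.25) + (-0.75)·(-0.75)) / 3 = 14.75/3 = 4.9167

S is symmetric (S[j,i] = S[i,j]). Assembling:

S = [[4.25, 3.75],
 [3.75, 4.9167]]


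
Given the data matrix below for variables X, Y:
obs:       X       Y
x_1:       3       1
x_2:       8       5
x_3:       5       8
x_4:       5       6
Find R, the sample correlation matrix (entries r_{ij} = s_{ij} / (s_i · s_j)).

Step 1 — column means:
  mean(X) = (3 + 8 + 5 + 5) / 4 = 21/4 = 5.25
  mean(Y) = (1 + 5 + 8 + 6) / 4 = 20/4 = 5

Step 2 — sample variances and covariances s[i,j] = (1/(n-1)) · Σ_k (x_{k,i} - mean_i) · (x_{k,j} - mean_j), with n-1 = 3:
  s[X,X] = ((-2.25)·(-2.25) + (2.75)·(2.75) + (-0.25)·(-0.25) + (-0.25)·(-0.25)) / 3 = 12.75/3 = 4.25
  s[X,Y] = ((-2.25)·(-4) + (2.75)·(0) + (-0.25)·(3) + (-0.25)·(1)) / 3 = 8/3 = 2.6667
  s[Y,Y] = ((-4)·(-4) + (0)·(0) + (3)·(3) + (1)·(1)) / 3 = 26/3 = 8.6667
  Sample standard deviations s_i = √(s[i,i]):
  s(X) = √(4.25) = 2.0616
  s(Y) = √(8.6667) = 2.9439

Step 3 — r_{ij} = s_{ij} / (s_i · s_j):
  r[X,X] = 1 (diagonal).
  r[X,Y] = 2.6667 / (2.0616 · 2.9439) = 2.6667 / 6.069 = 0.4394
  r[Y,Y] = 1 (diagonal).

R is symmetric with unit diagonal. Assembling:

R = [[1, 0.4394],
 [0.4394, 1]]


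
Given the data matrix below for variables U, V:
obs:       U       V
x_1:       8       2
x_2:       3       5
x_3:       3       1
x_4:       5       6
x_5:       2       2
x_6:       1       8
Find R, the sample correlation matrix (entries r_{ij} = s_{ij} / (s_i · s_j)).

Step 1 — column means:
  mean(U) = (8 + 3 + 3 + 5 + 2 + 1) / 6 = 22/6 = 3.6667
  mean(V) = (2 + 5 + 1 + 6 + 2 + 8) / 6 = 24/6 = 4

Step 2 — sample variances and covariances s[i,j] = (1/(n-1)) · Σ_k (x_{k,i} - mean_i) · (x_{k,j} - mean_j), with n-1 = 5:
  s[U,U] = ((4.3333)·(4.3333) + (-0.6667)·(-0.6667) + (-0.6667)·(-0.6667) + (1.3333)·(1.3333) + (-1.6667)·(-1.6667) + (-2.6667)·(-2.6667)) / 5 = 31.3333/5 = 6.2667
  s[U,V] = ((4.3333)·(-2) + (-0.6667)·(1) + (-0.6667)·(-3) + (1.3333)·(2) + (-1.6667)·(-2) + (-2.6667)·(4)) / 5 = -12/5 = -2.4
  s[V,V] = ((-2)·(-2) + (1)·(1) + (-3)·(-3) + (2)·(2) + (-2)·(-2) + (4)·(4)) / 5 = 38/5 = 7.6
  Sample standard deviations s_i = √(s[i,i]):
  s(U) = √(6.2667) = 2.5033
  s(V) = √(7.6) = 2.7568

Step 3 — r_{ij} = s_{ij} / (s_i · s_j):
  r[U,U] = 1 (diagonal).
  r[U,V] = -2.4 / (2.5033 · 2.7568) = -2.4 / 6.9012 = -0.3478
  r[V,V] = 1 (diagonal).

R is symmetric with unit diagonal. Assembling:

R = [[1, -0.3478],
 [-0.3478, 1]]


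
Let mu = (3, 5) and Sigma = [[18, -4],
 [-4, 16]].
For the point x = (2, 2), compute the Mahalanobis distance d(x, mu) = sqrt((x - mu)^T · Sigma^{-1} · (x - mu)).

Step 1 — centre the observation: (x - mu) = (-1, -3).

Step 2 — invert Sigma. det(Sigma) = 18·16 - (-4)² = 272.
  Sigma^{-1} = (1/det) · [[d, -b], [-b, a]] = [[0.0588, 0.0147],
 [0.0147, 0.0662]].

Step 3 — form the quadratic (x - mu)^T · Sigma^{-1} · (x - mu):
  Sigma^{-1} · (x - mu) = (-0.1029, -0.2132).
  (x - mu)^T · [Sigma^{-1} · (x - mu)] = (-1)·(-0.1029) + (-3)·(-0.2132) = 0.7426.

Step 4 — take square root: d = √(0.7426) ≈ 0.8618.

d(x, mu) = √(0.7426) ≈ 0.8618


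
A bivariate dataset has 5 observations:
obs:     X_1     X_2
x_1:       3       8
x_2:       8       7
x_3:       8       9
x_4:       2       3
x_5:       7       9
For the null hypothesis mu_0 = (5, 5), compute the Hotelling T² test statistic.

Step 1 — sample mean vector:
  mean(X_1) = (3 + 8 + 8 + 2 + 7) / 5 = 28/5 = 5.6
  mean(X_2) = (8 + 7 + 9 + 3 + 9) / 5 = 36/5 = 7.2
  x̄ = (5.6, 7.2),  deviation x̄ - mu_0 = (5.6, 7.2) - (5, 5) = (0.6, 2.2).

Step 2 — sample covariance matrix, S[i,j] = (1/(n-1)) · Σ_k (x_{k,i} - mean_i) · (x_{k,j} - mean_j), divisor n-1 = 4:
  S[X_1,X_1] = ((-2.6)·(-2.6) + (2.4)·(2.4) + (2.4)·(2.4) + (-3.6)·(-3.6) + (1.4)·(1.4)) / 4 = 33.2/4 = 8.3
  S[X_1,X_2] = ((-2.6)·(0.8) + (2.4)·(-0.2) + (2.4)·(1.8) + (-3.6)·(-4.2) + (1.4)·(1.8)) / 4 = 19.4/4 = 4.85
  S[X_2,X_2] = ((0.8)·(0.8) + (-0.2)·(-0.2) + (1.8)·(1.8) + (-4.2)·(-4.2) + (1.8)·(1.8)) / 4 = 24.8/4 = 6.2
  S = [[8.3, 4.85],
 [4.85, 6.2]].

Step 3 — invert S. det(S) = 8.3·6.2 - (4.85)² = 27.9375.
  S^{-1} = (1/det) · [[d, -b], [-b, a]] = [[0.2219, -0.1736],
 [-0.1736, 0.2971]].

Step 4 — quadratic form (x̄ - mu_0)^T · S^{-1} · (x̄ - mu_0):
  S^{-1} · (x̄ - mu_0) = (-0.2488, 0.5494),
  (x̄ - mu_0)^T · [...] = (0.6)·(-0.2488) + (2.2)·(0.5494) = 1.0595.

Step 5 — scale by n: T² = 5 · 1.0595 = 5.2975.

T² ≈ 5.2975


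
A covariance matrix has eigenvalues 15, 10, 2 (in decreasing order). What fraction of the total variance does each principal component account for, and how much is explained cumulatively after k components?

Step 1 — total variance = trace(Sigma) = Σ λ_i = 15 + 10 + 2 = 27.

Step 2 — fraction explained by component i = λ_i / Σ λ:
  PC1: 15/27 = 0.5556
  PC2: 10/27 = 0.3704
  PC3: 2/27 = 0.0741

Step 3 — cumulative fraction after k components = (λ_1 + ... + λ_k) / Σ λ:
  k = 1: 15/27 = 0.5556
  k = 2: (15 + 10)/27 = 25/27 = 0.9259
  k = 3: (15 + 10 + 2)/27 = 27/27 = 1

Summary (fraction, with percent):

explained: PC1 0.5556 (55.56%), PC2 0.3704 (37.04%), PC3 0.0741 (7.41%);  cumulative: 0.5556, 0.9259, 1


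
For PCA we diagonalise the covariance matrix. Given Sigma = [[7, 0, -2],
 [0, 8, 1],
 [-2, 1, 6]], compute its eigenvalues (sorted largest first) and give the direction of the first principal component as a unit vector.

Step 1 — characteristic polynomial p(λ) = det(λI - Sigma) = λ³ - tr·λ² + c_1·λ - det, where tr = trace, c_1 = sum of the principal 2×2 minors, det = det(Sigma):
  tr = 7 + 8 + 6 = 21,
  c_1 = (7·8 - (0)²) + (7·6 - (-2)²) + (8·6 - (1)²) = 56 + 38 + 47 = 141,
  det = 7·(8·6 - (1)²) - (0)·((0)·6 - (1)·(-2)) + (-2)·((0)·(1) - 8·(-2)) = 7·(47) - (0)·(2) + (-2)·(16) = 297.
  So p(λ) = λ³ - 21λ² + 141λ - 297.
Step 2 — look for an integer root (rational root theorem: any rational root is an integer divisor of 297). Testing λ = 9:
  p(9) = 729 - 1701 + 1269 - 297 = 0  ✓
  Dividing out (λ - 9): p(λ) = (λ - 9)(λ² - 12λ + 33).
Step 3 — remaining eigenvalues from the quadratic λ² - 12λ + 33 = 0:
  Δ = 12² - 4·33 = 144 - 132 = 12,  λ = (12 ± √12)/2 = (12 ± 3.4641)/2 ≈ 7.7321 or 4.2679.
  Sorted: λ_1 = 9,  λ_2 = 7.7321,  λ_3 = 4.2679  (check: sum = 21 = tr ✓).

Step 4 — unit eigenvector for λ_1 = 9: v spans the null space of (Sigma - λ_1 I), whose rows are
  r_1 = (-2, 0, -2),  r_2 = (0, -1, 1),  r_3 = (-2, 1, -3).
  v is orthogonal to every row, so take v ∝ r_1 × r_2 = ((0)·(1) - (-2)·(-1), (-2)·(0) - (-2)·(1), (-2)·(-1) - (0)·(0)) = (-2, 2, 2).
  Rescale (divide by 2; multiply by -1 so the first nonzero entry is positive): u = (1, -1, -1).
  ||u|| = √((1)² + (-1)² + (-1)²) = √(3) ≈ 1.7321,  v_1 = u/||u|| ≈ (0.5774, -0.5774, -0.5774) (||v_1|| = 1).

λ_1 = 9,  λ_2 = 7.7321,  λ_3 = 4.2679;  v_1 ≈ (0.5774, -0.5774, -0.5774)


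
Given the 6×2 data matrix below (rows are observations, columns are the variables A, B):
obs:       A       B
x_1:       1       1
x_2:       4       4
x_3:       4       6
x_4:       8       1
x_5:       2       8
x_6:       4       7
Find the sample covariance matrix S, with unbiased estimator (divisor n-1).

Step 1 — column means:
  mean(A) = (1 + 4 + 4 + 8 + 2 + 4) / 6 = 23/6 = 3.8333
  mean(B) = (1 + 4 + 6 + 1 + 8 + 7) / 6 = 27/6 = 4.5

Step 2 — sample covariance S[i,j] = (1/(n-1)) · Σ_k (x_{k,i} - mean_i) · (x_{k,j} - mean_j), with n-1 = 5.
  S[A,A] = ((-2.8333)·(-2.8333) + (0.1667)·(0.1667) + (0.1667)·(0.1667) + (4.1667)·(4.1667) + (-1.8333)·(-1.8333) + (0.1667)·(0.1667)) / 5 = 28.8333/5 = 5.7667
  S[A,B] = ((-2.8333)·(-3.5) + (0.1667)·(-0.5) + (0.1667)·(1.5) + (4.1667)·(-3.5) + (-1.8333)·(3.5) + (0.1667)·(2.5)) / 5 = -10.5/5 = -2.1
  S[B,B] = ((-3.5)·(-3.5) + (-0.5)·(-0.5) + (1.5)·(1.5) + (-3.5)·(-3.5) + (3.5)·(3.5) + (2.5)·(2.5)) / 5 = 45.5/5 = 9.1

S is symmetric (S[j,i] = S[i,j]). Assembling:

S = [[5.7667, -2.1],
 [-2.1, 9.1]]


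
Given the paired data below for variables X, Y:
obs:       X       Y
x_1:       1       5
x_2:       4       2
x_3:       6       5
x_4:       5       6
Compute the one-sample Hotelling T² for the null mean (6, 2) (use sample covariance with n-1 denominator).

Step 1 — sample mean vector:
  mean(X) = (1 + 4 + 6 + 5) / 4 = 16/4 = 4
  mean(Y) = (5 + 2 + 5 + 6) / 4 = 18/4 = 4.5
  x̄ = (4, 4.5),  deviation x̄ - mu_0 = (4, 4.5) - (6, 2) = (-2, 2.5).

Step 2 — sample covariance matrix, S[i,j] = (1/(n-1)) · Σ_k (x_{k,i} - mean_i) · (x_{k,j} - mean_j), divisor n-1 = 3:
  S[X,X] = ((-3)·(-3) + (0)·(0) + (2)·(2) + (1)·(1)) / 3 = 14/3 = 4.6667
  S[X,Y] = ((-3)·(0.5) + (0)·(-2.5) + (2)·(0.5) + (1)·(1.5)) / 3 = 1/3 = 0.3333
  S[Y,Y] = ((0.5)·(0.5) + (-2.5)·(-2.5) + (0.5)·(0.5) + (1.5)·(1.5)) / 3 = 9/3 = 3
  S = [[4.6667, 0.3333],
 [0.3333, 3]].

Step 3 — invert S. det(S) = 4.6667·3 - (0.3333)² = 13.8889.
  S^{-1} = (1/det) · [[d, -b], [-b, a]] = [[0.216, -0.024],
 [-0.024, 0.336]].

Step 4 — quadratic form (x̄ - mu_0)^T · S^{-1} · (x̄ - mu_0):
  S^{-1} · (x̄ - mu_0) = (-0.492, 0.888),
  (x̄ - mu_0)^T · [...] = (-2)·(-0.492) + (2.5)·(0.888) = 3.204.

Step 5 — scale by n: T² = 4 · 3.204 = 12.816.

T² ≈ 12.816


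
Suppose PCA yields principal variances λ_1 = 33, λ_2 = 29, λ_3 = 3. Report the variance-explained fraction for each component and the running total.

Step 1 — total variance = trace(Sigma) = Σ λ_i = 33 + 29 + 3 = 65.

Step 2 — fraction explained by component i = λ_i / Σ λ:
  PC1: 33/65 = 0.5077
  PC2: 29/65 = 0.4462
  PC3: 3/65 = 0.0462

Step 3 — cumulative fraction after k components = (λ_1 + ... + λ_k) / Σ λ:
  k = 1: 33/65 = 0.5077
  k = 2: (33 + 29)/65 = 62/65 = 0.9538
  k = 3: (33 + 29 + 3)/65 = 65/65 = 1

Summary (fraction, with percent):

explained: PC1 0.5077 (50.77%), PC2 0.4462 (44.62%), PC3 0.0462 (4.62%);  cumulative: 0.5077, 0.9538, 1


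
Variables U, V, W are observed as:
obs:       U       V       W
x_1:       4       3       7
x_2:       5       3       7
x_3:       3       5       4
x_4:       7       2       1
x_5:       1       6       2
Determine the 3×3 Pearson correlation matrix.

Step 1 — column means:
  mean(U) = (4 + 5 + 3 + 7 + 1) / 5 = 20/5 = 4
  mean(V) = (3 + 3 + 5 + 2 + 6) / 5 = 19/5 = 3.8
  mean(W) = (7 + 7 + 4 + 1 + 2) / 5 = 21/5 = 4.2

Step 2 — sample variances and covariances s[i,j] = (1/(n-1)) · Σ_k (x_{k,i} - mean_i) · (x_{k,j} - mean_j), with n-1 = 4:
  s[U,U] = ((0)·(0) + (1)·(1) + (-1)·(-1) + (3)·(3) + (-3)·(-3)) / 4 = 20/4 = 5
  s[U,V] = ((0)·(-0.8) + (1)·(-0.8) + (-1)·(1.2) + (3)·(-1.8) + (-3)·(2.2)) / 4 = -14/4 = -3.5
  s[U,W] = ((0)·(2.8) + (1)·(2.8) + (-1)·(-0.2) + (3)·(-3.2) + (-3)·(-2.2)) / 4 = 0/4 = 0
  s[V,V] = ((-0.8)·(-0.8) + (-0.8)·(-0.8) + (1.2)·(1.2) + (-1.8)·(-1.8) + (2.2)·(2.2)) / 4 = 10.8/4 = 2.7
  s[V,W] = ((-0.8)·(2.8) + (-0.8)·(2.8) + (1.2)·(-0.2) + (-1.8)·(-3.2) + (2.2)·(-2.2)) / 4 = -3.8/4 = -0.95
  s[W,W] = ((2.8)·(2.8) + (2.8)·(2.8) + (-0.2)·(-0.2) + (-3.2)·(-3.2) + (-2.2)·(-2.2)) / 4 = 30.8/4 = 7.7
  Sample standard deviations s_i = √(s[i,i]):
  s(U) = √(5) = 2.2361
  s(V) = √(2.7) = 1.6432
  s(W) = √(7.7) = 2.7749

Step 3 — r_{ij} = s_{ij} / (s_i · s_j):
  r[U,U] = 1 (diagonal).
  r[U,V] = -3.5 / (2.2361 · 1.6432) = -3.5 / 3.6742 = -0.9526
  r[U,W] = 0 / (2.2361 · 2.7749) = 0 / 6.2048 = 0
  r[V,V] = 1 (diagonal).
  r[V,W] = -0.95 / (1.6432 · 2.7749) = -0.95 / 4.5596 = -0.2084
  r[W,W] = 1 (diagonal).

R is symmetric with unit diagonal. Assembling:

R = [[1, -0.9526, 0],
 [-0.9526, 1, -0.2084],
 [0, -0.2084, 1]]


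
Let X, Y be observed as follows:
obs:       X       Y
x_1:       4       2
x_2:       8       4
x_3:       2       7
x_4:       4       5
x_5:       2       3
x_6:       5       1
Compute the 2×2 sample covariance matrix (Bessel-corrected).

Step 1 — column means:
  mean(X) = (4 + 8 + 2 + 4 + 2 + 5) / 6 = 25/6 = 4.1667
  mean(Y) = (2 + 4 + 7 + 5 + 3 + 1) / 6 = 22/6 = 3.6667

Step 2 — sample covariance S[i,j] = (1/(n-1)) · Σ_k (x_{k,i} - mean_i) · (x_{k,j} - mean_j), with n-1 = 5.
  S[X,X] = ((-0.1667)·(-0.1667) + (3.8333)·(3.8333) + (-2.1667)·(-2.1667) + (-0.1667)·(-0.1667) + (-2.1667)·(-2.1667) + (0.8333)·(0.8333)) / 5 = 24.8333/5 = 4.9667
  S[X,Y] = ((-0.1667)·(-1.6667) + (3.8333)·(0.3333) + (-2.1667)·(3.3333) + (-0.1667)·(1.3333) + (-2.1667)·(-0.6667) + (0.8333)·(-2.6667)) / 5 = -6.6667/5 = -1.3333
  S[Y,Y] = ((-1.6667)·(-1.6667) + (0.3333)·(0.3333) + (3.3333)·(3.3333) + (1.3333)·(1.3333) + (-0.6667)·(-0.6667) + (-2.6667)·(-2.6667)) / 5 = 23.3333/5 = 4.6667

S is symmetric (S[j,i] = S[i,j]). Assembling:

S = [[4.9667, -1.3333],
 [-1.3333, 4.6667]]


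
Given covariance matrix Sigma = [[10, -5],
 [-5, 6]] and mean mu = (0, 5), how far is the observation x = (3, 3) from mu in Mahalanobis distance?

Step 1 — centre the observation: (x - mu) = (3, -2).

Step 2 — invert Sigma. det(Sigma) = 10·6 - (-5)² = 35.
  Sigma^{-1} = (1/det) · [[d, -b], [-b, a]] = [[0.1714, 0.1429],
 [0.1429, 0.2857]].

Step 3 — form the quadratic (x - mu)^T · Sigma^{-1} · (x - mu):
  Sigma^{-1} · (x - mu) = (0.2286, -0.1429).
  (x - mu)^T · [Sigma^{-1} · (x - mu)] = (3)·(0.2286) + (-2)·(-0.1429) = 0.9714.

Step 4 — take square root: d = √(0.9714) ≈ 0.9856.

d(x, mu) = √(0.9714) ≈ 0.9856


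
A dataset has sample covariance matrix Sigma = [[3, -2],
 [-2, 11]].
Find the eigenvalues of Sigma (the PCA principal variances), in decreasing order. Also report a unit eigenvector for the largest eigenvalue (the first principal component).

Step 1 — characteristic polynomial of 2×2 Sigma:
  det(Sigma - λI) = λ² - trace · λ + det = 0.
  trace = 3 + 11 = 14, det = 3·11 - (-2)² = 29.
Step 2 — discriminant:
  Δ = trace² - 4·det = 196 - 116 = 80.
Step 3 — eigenvalues:
  λ = (trace ± √Δ)/2 = (14 ± 8.9443)/2,
  λ_1 = 11.4721,  λ_2 = 2.5279.

Step 4 — unit eigenvector for λ_1: solve (Sigma - λ_1 I)v = 0. First row:
  (3 - 11.4721)·v_x + (-2)·v_y = 0, i.e. (-8.4721)·v_x + (-2)·v_y = 0,
  so v ∝ (b, λ_1 - a) = (-2, 8.4721); multiply by -1 so the first entry is positive: u = (2, -8.4721).
  ||u|| = √((2)² + (-8.4721)²) = √(75.7771) ≈ 8.705,
  v_1 = u/||u|| ≈ (0.2298, -0.9732) (||v_1|| = 1).

λ_1 = 11.4721,  λ_2 = 2.5279;  v_1 ≈ (0.2298, -0.9732)


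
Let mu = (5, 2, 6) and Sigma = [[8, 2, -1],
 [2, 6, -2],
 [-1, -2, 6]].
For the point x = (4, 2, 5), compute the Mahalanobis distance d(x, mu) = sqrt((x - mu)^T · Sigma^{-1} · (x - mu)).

Step 1 — centre the observation: (x - mu) = (-1, 0, -1).

Step 2 — invert Sigma (cofactor / det for 3×3, or solve directly):
  Sigma^{-1} = [[0.1368, -0.0427, 0.0085],
 [-0.0427, 0.2009, 0.0598],
 [0.0085, 0.0598, 0.188]].

Step 3 — form the quadratic (x - mu)^T · Sigma^{-1} · (x - mu):
  Sigma^{-1} · (x - mu) = (-0.1453, -0.0171, -0.1966).
  (x - mu)^T · [Sigma^{-1} · (x - mu)] = (-1)·(-0.1453) + (0)·(-0.0171) + (-1)·(-0.1966) = 0.3419.

Step 4 — take square root: d = √(0.3419) ≈ 0.5847.

d(x, mu) = √(0.3419) ≈ 0.5847


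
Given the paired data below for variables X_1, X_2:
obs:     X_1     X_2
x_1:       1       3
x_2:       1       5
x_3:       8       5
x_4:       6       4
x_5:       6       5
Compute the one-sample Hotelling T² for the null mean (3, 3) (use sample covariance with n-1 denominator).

Step 1 — sample mean vector:
  mean(X_1) = (1 + 1 + 8 + 6 + 6) / 5 = 22/5 = 4.4
  mean(X_2) = (3 + 5 + 5 + 4 + 5) / 5 = 22/5 = 4.4
  x̄ = (4.4, 4.4),  deviation x̄ - mu_0 = (4.4, 4.4) - (3, 3) = (1.4, 1.4).

Step 2 — sample covariance matrix, S[i,j] = (1/(n-1)) · Σ_k (x_{k,i} - mean_i) · (x_{k,j} - mean_j), divisor n-1 = 4:
  S[X_1,X_1] = ((-3.4)·(-3.4) + (-3.4)·(-3.4) + (3.6)·(3.6) + (1.6)·(1.6) + (1.6)·(1.6)) / 4 = 41.2/4 = 10.3
  S[X_1,X_2] = ((-3.4)·(-1.4) + (-3.4)·(0.6) + (3.6)·(0.6) + (1.6)·(-0.4) + (1.6)·(0.6)) / 4 = 5.2/4 = 1.3
  S[X_2,X_2] = ((-1.4)·(-1.4) + (0.6)·(0.6) + (0.6)·(0.6) + (-0.4)·(-0.4) + (0.6)·(0.6)) / 4 = 3.2/4 = 0.8
  S = [[10.3, 1.3],
 [1.3, 0.8]].

Step 3 — invert S. det(S) = 10.3·0.8 - (1.3)² = 6.55.
  S^{-1} = (1/det) · [[d, -b], [-b, a]] = [[0.1221, -0.1985],
 [-0.1985, 1.5725]].

Step 4 — quadratic form (x̄ - mu_0)^T · S^{-1} · (x̄ - mu_0):
  S^{-1} · (x̄ - mu_0) = (-0.1069, 1.9237),
  (x̄ - mu_0)^T · [...] = (1.4)·(-0.1069) + (1.4)·(1.9237) = 2.5435.

Step 5 — scale by n: T² = 5 · 2.5435 = 12.7176.

T² ≈ 12.7176


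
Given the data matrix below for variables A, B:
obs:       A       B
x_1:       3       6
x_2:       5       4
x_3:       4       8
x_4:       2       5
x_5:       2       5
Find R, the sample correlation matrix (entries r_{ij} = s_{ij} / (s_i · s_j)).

Step 1 — column means:
  mean(A) = (3 + 5 + 4 + 2 + 2) / 5 = 16/5 = 3.2
  mean(B) = (6 + 4 + 8 + 5 + 5) / 5 = 28/5 = 5.6

Step 2 — sample variances and covariances s[i,j] = (1/(n-1)) · Σ_k (x_{k,i} - mean_i) · (x_{k,j} - mean_j), with n-1 = 4:
  s[A,A] = ((-0.2)·(-0.2) + (1.8)·(1.8) + (0.8)·(0.8) + (-1.2)·(-1.2) + (-1.2)·(-1.2)) / 4 = 6.8/4 = 1.7
  s[A,B] = ((-0.2)·(0.4) + (1.8)·(-1.6) + (0.8)·(2.4) + (-1.2)·(-0.6) + (-1.2)·(-0.6)) / 4 = 0.4/4 = 0.1
  s[B,B] = ((0.4)·(0.4) + (-1.6)·(-1.6) + (2.4)·(2.4) + (-0.6)·(-0.6) + (-0.6)·(-0.6)) / 4 = 9.2/4 = 2.3
  Sample standard deviations s_i = √(s[i,i]):
  s(A) = √(1.7) = 1.3038
  s(B) = √(2.3) = 1.5166

Step 3 — r_{ij} = s_{ij} / (s_i · s_j):
  r[A,A] = 1 (diagonal).
  r[A,B] = 0.1 / (1.3038 · 1.5166) = 0.1 / 1.9774 = 0.0506
  r[B,B] = 1 (diagonal).

R is symmetric with unit diagonal. Assembling:

R = [[1, 0.0506],
 [0.0506, 1]]


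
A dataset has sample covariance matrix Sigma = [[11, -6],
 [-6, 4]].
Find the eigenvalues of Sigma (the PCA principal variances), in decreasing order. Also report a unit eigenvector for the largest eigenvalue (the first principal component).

Step 1 — characteristic polynomial of 2×2 Sigma:
  det(Sigma - λI) = λ² - trace · λ + det = 0.
  trace = 11 + 4 = 15, det = 11·4 - (-6)² = 8.
Step 2 — discriminant:
  Δ = trace² - 4·det = 225 - 32 = 193.
Step 3 — eigenvalues:
  λ = (trace ± √Δ)/2 = (15 ± 13.8924)/2,
  λ_1 = 14.4462,  λ_2 = 0.5538.

Step 4 — unit eigenvector for λ_1: solve (Sigma - λ_1 I)v = 0. First row:
  (11 - 14.4462)·v_x + (-6)·v_y = 0, i.e. (-3.4462)·v_x + (-6)·v_y = 0,
  so v ∝ (b, λ_1 - a) = (-6, 3.4462); multiply by -1 so the first entry is positive: u = (6, -3.4462).
  ||u|| = √((6)² + (-3.4462)²) = √(47.8764) ≈ 6.9193,
  v_1 = u/||u|| ≈ (0.8671, -0.4981) (||v_1|| = 1).

λ_1 = 14.4462,  λ_2 = 0.5538;  v_1 ≈ (0.8671, -0.4981)


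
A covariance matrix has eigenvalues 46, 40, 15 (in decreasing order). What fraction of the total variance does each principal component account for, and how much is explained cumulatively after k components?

Step 1 — total variance = trace(Sigma) = Σ λ_i = 46 + 40 + 15 = 101.

Step 2 — fraction explained by component i = λ_i / Σ λ:
  PC1: 46/101 = 0.4554
  PC2: 40/101 = 0.396
  PC3: 15/101 = 0.1485

Step 3 — cumulative fraction after k components = (λ_1 + ... + λ_k) / Σ λ:
  k = 1: 46/101 = 0.4554
  k = 2: (46 + 40)/101 = 86/101 = 0.8515
  k = 3: (46 + 40 + 15)/101 = 101/101 = 1

Summary (fraction, with percent):

explained: PC1 0.4554 (45.54%), PC2 0.396 (39.6%), PC3 0.1485 (14.85%);  cumulative: 0.4554, 0.8515, 1


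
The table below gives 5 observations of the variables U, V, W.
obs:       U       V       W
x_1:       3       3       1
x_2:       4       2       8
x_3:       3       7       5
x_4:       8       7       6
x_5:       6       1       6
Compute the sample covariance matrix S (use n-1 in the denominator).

Step 1 — column means:
  mean(U) = (3 + 4 + 3 + 8 + 6) / 5 = 24/5 = 4.8
  mean(V) = (3 + 2 + 7 + 7 + 1) / 5 = 20/5 = 4
  mean(W) = (1 + 8 + 5 + 6 + 6) / 5 = 26/5 = 5.2

Step 2 — sample covariance S[i,j] = (1/(n-1)) · Σ_k (x_{k,i} - mean_i) · (x_{k,j} - mean_j), with n-1 = 4.
  S[U,U] = ((-1.8)·(-1.8) + (-0.8)·(-0.8) + (-1.8)·(-1.8) + (3.2)·(3.2) + (1.2)·(1.2)) / 4 = 18.8/4 = 4.7
  S[U,V] = ((-1.8)·(-1) + (-0.8)·(-2) + (-1.8)·(3) + (3.2)·(3) + (1.2)·(-3)) / 4 = 4/4 = 1
  S[U,W] = ((-1.8)·(-4.2) + (-0.8)·(2.8) + (-1.8)·(-0.2) + (3.2)·(0.8) + (1.2)·(0.8)) / 4 = 9.2/4 = 2.3
  S[V,V] = ((-1)·(-1) + (-2)·(-2) + (3)·(3) + (3)·(3) + (-3)·(-3)) / 4 = 32/4 = 8
  S[V,W] = ((-1)·(-4.2) + (-2)·(2.8) + (3)·(-0.2) + (3)·(0.8) + (-3)·(0.8)) / 4 = -2/4 = -0.5
  S[W,W] = ((-4.2)·(-4.2) + (2.8)·(2.8) + (-0.2)·(-0.2) + (0.8)·(0.8) + (0.8)·(0.8)) / 4 = 26.8/4 = 6.7

S is symmetric (S[j,i] = S[i,j]). Assembling:

S = [[4.7, 1, 2.3],
 [1, 8, -0.5],
 [2.3, -0.5, 6.7]]


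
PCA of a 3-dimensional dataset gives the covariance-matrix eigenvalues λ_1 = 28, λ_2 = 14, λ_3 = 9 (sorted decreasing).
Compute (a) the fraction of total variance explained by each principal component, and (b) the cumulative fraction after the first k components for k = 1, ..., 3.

Step 1 — total variance = trace(Sigma) = Σ λ_i = 28 + 14 + 9 = 51.

Step 2 — fraction explained by component i = λ_i / Σ λ:
  PC1: 28/51 = 0.549
  PC2: 14/51 = 0.2745
  PC3: 9/51 = 0.1765

Step 3 — cumulative fraction after k components = (λ_1 + ... + λ_k) / Σ λ:
  k = 1: 28/51 = 0.549
  k = 2: (28 + 14)/51 = 42/51 = 0.8235
  k = 3: (28 + 14 + 9)/51 = 51/51 = 1

Summary (fraction, with percent):

explained: PC1 0.549 (54.9%), PC2 0.2745 (27.45%), PC3 0.1765 (17.65%);  cumulative: 0.549, 0.8235, 1


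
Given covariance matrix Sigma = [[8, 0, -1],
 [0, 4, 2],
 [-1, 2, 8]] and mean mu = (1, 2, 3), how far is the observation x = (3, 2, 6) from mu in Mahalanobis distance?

Step 1 — centre the observation: (x - mu) = (2, 0, 3).

Step 2 — invert Sigma (cofactor / det for 3×3, or solve directly):
  Sigma^{-1} = [[0.1273, -0.0091, 0.0182],
 [-0.0091, 0.2864, -0.0727],
 [0.0182, -0.0727, 0.1455]].

Step 3 — form the quadratic (x - mu)^T · Sigma^{-1} · (x - mu):
  Sigma^{-1} · (x - mu) = (0.3091, -0.2364, 0.4727).
  (x - mu)^T · [Sigma^{-1} · (x - mu)] = (2)·(0.3091) + (0)·(-0.2364) + (3)·(0.4727) = 2.0364.

Step 4 — take square root: d = √(2.0364) ≈ 1.427.

d(x, mu) = √(2.0364) ≈ 1.427


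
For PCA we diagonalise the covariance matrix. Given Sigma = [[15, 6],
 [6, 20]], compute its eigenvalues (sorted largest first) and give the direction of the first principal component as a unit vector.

Step 1 — characteristic polynomial of 2×2 Sigma:
  det(Sigma - λI) = λ² - trace · λ + det = 0.
  trace = 15 + 20 = 35, det = 15·20 - (6)² = 264.
Step 2 — discriminant:
  Δ = trace² - 4·det = 1225 - 1056 = 169.
Step 3 — eigenvalues:
  λ = (trace ± √Δ)/2 = (35 ± 13)/2,
  λ_1 = 24,  λ_2 = 11.

Step 4 — unit eigenvector for λ_1: solve (Sigma - λ_1 I)v = 0. First row:
  (15 - 24)·v_x + (6)·v_y = 0, i.e. (-9)·v_x + (6)·v_y = 0,
  so v ∝ (b, λ_1 - a) = (6, 9) = u.
  ||u|| = √((6)² + (9)²) = √(117) ≈ 10.8167,
  v_1 = u/||u|| ≈ (0.5547, 0.8321) (||v_1|| = 1).

λ_1 = 24,  λ_2 = 11;  v_1 ≈ (0.5547, 0.8321)


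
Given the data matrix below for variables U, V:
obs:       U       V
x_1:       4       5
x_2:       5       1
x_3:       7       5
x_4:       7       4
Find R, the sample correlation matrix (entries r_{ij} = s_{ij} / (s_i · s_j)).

Step 1 — column means:
  mean(U) = (4 + 5 + 7 + 7) / 4 = 23/4 = 5.75
  mean(V) = (5 + 1 + 5 + 4) / 4 = 15/4 = 3.75

Step 2 — sample variances and covariances s[i,j] = (1/(n-1)) · Σ_k (x_{k,i} - mean_i) · (x_{k,j} - mean_j), with n-1 = 3:
  s[U,U] = ((-1.75)·(-1.75) + (-0.75)·(-0.75) + (1.25)·(1.25) + (1.25)·(1.25)) / 3 = 6.75/3 = 2.25
  s[U,V] = ((-1.75)·(1.25) + (-0.75)·(-2.75) + (1.25)·(1.25) + (1.25)·(0.25)) / 3 = 1.75/3 = 0.5833
  s[V,V] = ((1.25)·(1.25) + (-2.75)·(-2.75) + (1.25)·(1.25) + (0.25)·(0.25)) / 3 = 10.75/3 = 3.5833
  Sample standard deviations s_i = √(s[i,i]):
  s(U) = √(2.25) = 1.5
  s(V) = √(3.5833) = 1.893

Step 3 — r_{ij} = s_{ij} / (s_i · s_j):
  r[U,U] = 1 (diagonal).
  r[U,V] = 0.5833 / (1.5 · 1.893) = 0.5833 / 2.8395 = 0.2054
  r[V,V] = 1 (diagonal).

R is symmetric with unit diagonal. Assembling:

R = [[1, 0.2054],
 [0.2054, 1]]


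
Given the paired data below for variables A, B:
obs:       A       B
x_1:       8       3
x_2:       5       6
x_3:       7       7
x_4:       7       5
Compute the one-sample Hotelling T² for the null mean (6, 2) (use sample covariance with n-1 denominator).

Step 1 — sample mean vector:
  mean(A) = (8 + 5 + 7 + 7) / 4 = 27/4 = 6.75
  mean(B) = (3 + 6 + 7 + 5) / 4 = 21/4 = 5.25
  x̄ = (6.75, 5.25),  deviation x̄ - mu_0 = (6.75, 5.25) - (6, 2) = (0.75, 3.25).

Step 2 — sample covariance matrix, S[i,j] = (1/(n-1)) · Σ_k (x_{k,i} - mean_i) · (x_{k,j} - mean_j), divisor n-1 = 3:
  S[A,A] = ((1.25)·(1.25) + (-1.75)·(-1.75) + (0.25)·(0.25) + (0.25)·(0.25)) / 3 = 4.75/3 = 1.5833
  S[A,B] = ((1.25)·(-2.25) + (-1.75)·(0.75) + (0.25)·(1.75) + (0.25)·(-0.25)) / 3 = -3.75/3 = -1.25
  S[B,B] = ((-2.25)·(-2.25) + (0.75)·(0.75) + (1.75)·(1.75) + (-0.25)·(-0.25)) / 3 = 8.75/3 = 2.9167
  S = [[1.5833, -1.25],
 [-1.25, 2.9167]].

Step 3 — invert S. det(S) = 1.5833·2.9167 - (-1.25)² = 3.0556.
  S^{-1} = (1/det) · [[d, -b], [-b, a]] = [[0.9545, 0.4091],
 [0.4091, 0.5182]].

Step 4 — quadratic form (x̄ - mu_0)^T · S^{-1} · (x̄ - mu_0):
  S^{-1} · (x̄ - mu_0) = (2.0455, 1.9909),
  (x̄ - mu_0)^T · [...] = (0.75)·(2.0455) + (3.25)·(1.9909) = 8.0045.

Step 5 — scale by n: T² = 4 · 8.0045 = 32.0182.

T² ≈ 32.0182


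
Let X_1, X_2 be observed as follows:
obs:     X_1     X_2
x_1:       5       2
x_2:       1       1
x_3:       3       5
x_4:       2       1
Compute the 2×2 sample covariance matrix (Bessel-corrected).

Step 1 — column means:
  mean(X_1) = (5 + 1 + 3 + 2) / 4 = 11/4 = 2.75
  mean(X_2) = (2 + 1 + 5 + 1) / 4 = 9/4 = 2.25

Step 2 — sample covariance S[i,j] = (1/(n-1)) · Σ_k (x_{k,i} - mean_i) · (x_{k,j} - mean_j), with n-1 = 3.
  S[X_1,X_1] = ((2.25)·(2.25) + (-1.75)·(-1.75) + (0.25)·(0.25) + (-0.75)·(-0.75)) / 3 = 8.75/3 = 2.9167
  S[X_1,X_2] = ((2.25)·(-0.25) + (-1.75)·(-1.25) + (0.25)·(2.75) + (-0.75)·(-1.25)) / 3 = 3.25/3 = 1.0833
  S[X_2,X_2] = ((-0.25)·(-0.25) + (-1.25)·(-1.25) + (2.75)·(2.75) + (-1.25)·(-1.25)) / 3 = 10.75/3 = 3.5833

S is symmetric (S[j,i] = S[i,j]). Assembling:

S = [[2.9167, 1.0833],
 [1.0833, 3.5833]]


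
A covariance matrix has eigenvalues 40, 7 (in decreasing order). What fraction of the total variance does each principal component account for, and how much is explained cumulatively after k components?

Step 1 — total variance = trace(Sigma) = Σ λ_i = 40 + 7 = 47.

Step 2 — fraction explained by component i = λ_i / Σ λ:
  PC1: 40/47 = 0.8511
  PC2: 7/47 = 0.1489

Step 3 — cumulative fraction after k components = (λ_1 + ... + λ_k) / Σ λ:
  k = 1: 40/47 = 0.8511
  k = 2: (40 + 7)/47 = 47/47 = 1

Summary (fraction, with percent):

explained: PC1 0.8511 (85.11%), PC2 0.1489 (14.89%);  cumulative: 0.8511, 1


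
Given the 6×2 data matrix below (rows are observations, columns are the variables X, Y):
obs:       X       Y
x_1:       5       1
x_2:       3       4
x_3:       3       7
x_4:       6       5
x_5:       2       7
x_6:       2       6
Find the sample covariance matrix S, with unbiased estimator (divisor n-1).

Step 1 — column means:
  mean(X) = (5 + 3 + 3 + 6 + 2 + 2) / 6 = 21/6 = 3.5
  mean(Y) = (1 + 4 + 7 + 5 + 7 + 6) / 6 = 30/6 = 5

Step 2 — sample covariance S[i,j] = (1/(n-1)) · Σ_k (x_{k,i} - mean_i) · (x_{k,j} - mean_j), with n-1 = 5.
  S[X,X] = ((1.5)·(1.5) + (-0.5)·(-0.5) + (-0.5)·(-0.5) + (2.5)·(2.5) + (-1.5)·(-1.5) + (-1.5)·(-1.5)) / 5 = 13.5/5 = 2.7
  S[X,Y] = ((1.5)·(-4) + (-0.5)·(-1) + (-0.5)·(2) + (2.5)·(0) + (-1.5)·(2) + (-1.5)·(1)) / 5 = -11/5 = -2.2
  S[Y,Y] = ((-4)·(-4) + (-1)·(-1) + (2)·(2) + (0)·(0) + (2)·(2) + (1)·(1)) / 5 = 26/5 = 5.2

S is symmetric (S[j,i] = S[i,j]). Assembling:

S = [[2.7, -2.2],
 [-2.2, 5.2]]


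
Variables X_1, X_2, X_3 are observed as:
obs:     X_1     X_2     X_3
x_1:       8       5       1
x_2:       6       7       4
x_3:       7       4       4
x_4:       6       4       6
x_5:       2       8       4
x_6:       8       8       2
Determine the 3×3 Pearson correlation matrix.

Step 1 — column means:
  mean(X_1) = (8 + 6 + 7 + 6 + 2 + 8) / 6 = 37/6 = 6.1667
  mean(X_2) = (5 + 7 + 4 + 4 + 8 + 8) / 6 = 36/6 = 6
  mean(X_3) = (1 + 4 + 4 + 6 + 4 + 2) / 6 = 21/6 = 3.5

Step 2 — sample variances and covariances s[i,j] = (1/(n-1)) · Σ_k (x_{k,i} - mean_i) · (x_{k,j} - mean_j), with n-1 = 5:
  s[X_1,X_1] = ((1.8333)·(1.8333) + (-0.1667)·(-0.1667) + (0.8333)·(0.8333) + (-0.1667)·(-0.1667) + (-4.1667)·(-4.1667) + (1.8333)·(1.8333)) / 5 = 24.8333/5 = 4.9667
  s[X_1,X_2] = ((1.8333)·(-1) + (-0.1667)·(1) + (0.8333)·(-2) + (-0.1667)·(-2) + (-4.1667)·(2) + (1.8333)·(2)) / 5 = -8/5 = -1.6
  s[X_1,X_3] = ((1.8333)·(-2.5) + (-0.1667)·(0.5) + (0.8333)·(0.5) + (-0.1667)·(2.5) + (-4.1667)·(0.5) + (1.8333)·(-1.5)) / 5 = -9.5/5 = -1.9
  s[X_2,X_2] = ((-1)·(-1) + (1)·(1) + (-2)·(-2) + (-2)·(-2) + (2)·(2) + (2)·(2)) / 5 = 18/5 = 3.6
  s[X_2,X_3] = ((-1)·(-2.5) + (1)·(0.5) + (-2)·(0.5) + (-2)·(2.5) + (2)·(0.5) + (2)·(-1.5)) / 5 = -5/5 = -1
  s[X_3,X_3] = ((-2.5)·(-2.5) + (0.5)·(0.5) + (0.5)·(0.5) + (2.5)·(2.5) + (0.5)·(0.5) + (-1.5)·(-1.5)) / 5 = 15.5/5 = 3.1
  Sample standard deviations s_i = √(s[i,i]):
  s(X_1) = √(4.9667) = 2.2286
  s(X_2) = √(3.6) = 1.8974
  s(X_3) = √(3.1) = 1.7607

Step 3 — r_{ij} = s_{ij} / (s_i · s_j):
  r[X_1,X_1] = 1 (diagonal).
  r[X_1,X_2] = -1.6 / (2.2286 · 1.8974) = -1.6 / 4.2285 = -0.3784
  r[X_1,X_3] = -1.9 / (2.2286 · 1.7607) = -1.9 / 3.9239 = -0.4842
  r[X_2,X_2] = 1 (diagonal).
  r[X_2,X_3] = -1 / (1.8974 · 1.7607) = -1 / 3.3407 = -0.2993
  r[X_3,X_3] = 1 (diagonal).

R is symmetric with unit diagonal. Assembling:

R = [[1, -0.3784, -0.4842],
 [-0.3784, 1, -0.2993],
 [-0.4842, -0.2993, 1]]
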